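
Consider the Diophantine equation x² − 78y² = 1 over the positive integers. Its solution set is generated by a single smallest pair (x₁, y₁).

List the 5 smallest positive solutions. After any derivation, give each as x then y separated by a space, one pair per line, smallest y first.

53 6
5617 636
595349 67410
63101377 7144824
6688150613 757283934

√78 → a₀=8, period (1,4,1,16); ℓ=4 even so k=3
k=0  a_k=8  p_k/q_k = 8/1
k=1  a_k=1  p_k/q_k = 9/1
k=2  a_k=4  p_k/q_k = 44/5
k=3  a_k=1  p_k/q_k = 53/6
fundamental: x₁=53, y₁=6  (since 2809 − 78·36 = 1)
(x_2, y_2) = (53·53 + 78·6·6, 53·6 + 6·53) = (5617, 636)
(x_3, y_3) = (53·5617 + 78·6·636, 53·636 + 6·5617) = (595349, 67410)
(x_4, y_4) = (53·595349 + 78·6·67410, 53·67410 + 6·595349) = (63101377, 7144824)
(x_5, y_5) = (53·63101377 + 78·6·7144824, 53·7144824 + 6·63101377) = (6688150613, 757283934)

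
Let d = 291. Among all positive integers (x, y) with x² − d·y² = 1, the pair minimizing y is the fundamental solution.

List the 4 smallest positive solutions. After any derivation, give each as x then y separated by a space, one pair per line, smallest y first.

290 17
168199 9860
97555130 5718783
56581807201 3316884280

√291 → a₀=17, period (17,34); ℓ=2 even so k=1
step 0: (17, 1)  from 17·(1,0) + (0,1)
step 1: (290, 17)  from 17·(17,1) + (1,0)
fundamental: x₁=290, y₁=17  (since 84100 − 291·289 = 1)
(x_2, y_2) = (290·290 + 291·17·17, 290·17 + 17·290) = (168199, 9860)
(x_3, y_3) = (290·168199 + 291·17·9860, 290·9860 + 17·168199) = (97555130, 5718783)
(x_4, y_4) = (290·97555130 + 291·17·5718783, 290·5718783 + 17·97555130) = (56581807201, 3316884280)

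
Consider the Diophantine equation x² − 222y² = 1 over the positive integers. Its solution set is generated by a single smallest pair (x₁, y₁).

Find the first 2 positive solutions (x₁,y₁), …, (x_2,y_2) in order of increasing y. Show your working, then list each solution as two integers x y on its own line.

149 10
44401 2980

d=222: √d = [14; 1,8,1,28] (ℓ=4, even), read p_3/q_3
step 0: (14, 1)  from 14·(1,0) + (0,1)
…
step 2: (134, 9)  from 8·(15,1) + (14,1)
step 3: (149, 10)  from 1·(134,9) + (15,1)
(x₁, y₁) = (149, 10);  149² − 222·10² = 1 ✓
(x_2, y_2) = (149·149 + 222·10·10, 149·10 + 10·149) = (44401, 2980)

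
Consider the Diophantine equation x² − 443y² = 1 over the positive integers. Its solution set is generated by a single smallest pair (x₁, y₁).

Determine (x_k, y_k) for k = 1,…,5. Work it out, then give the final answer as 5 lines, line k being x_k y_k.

[21; 21,42] for √443; ℓ=2 ⇒ convergent index 1
step 0: (21, 1)  from 21·(1,0) + (0,1)
step 1: (442, 21)  from 21·(21,1) + (1,0)
→ (442, 21).  Check: 442²=195364, 443·21²=195363, difference 1.
n=2: (442,21)∘(442,21) = (442·442+443·21·21, 442·21+21·442) = (390727,18564)
n=3: (390727,18564)∘(442,21) = (442·390727+443·21·18564, 442·18564+21·390727) = (345402226,16410555)
n=4: (345402226,16410555)∘(442,21) = (442·345402226+443·21·16410555, 442·16410555+21·345402226) = (305335177057,14506912056)
n=5: (305335177057,14506912056)∘(442,21) = (442·305335177057+443·21·14506912056, 442·14506912056+21·305335177057) = (269915951116162,12824093846949)

442 21
390727 18564
345402226 16410555
305335177057 14506912056
269915951116162 12824093846949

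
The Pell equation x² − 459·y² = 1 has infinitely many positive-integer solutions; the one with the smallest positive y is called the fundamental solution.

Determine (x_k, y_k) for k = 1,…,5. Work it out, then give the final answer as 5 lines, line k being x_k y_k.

499850 23331
499700044999 23324000700
499550134985000450 23317003499766669
499400269944005249820001 23310008398693414998600
499250449862522498110069999250 23303015396150489970600653331

[21; 2,2,1,4,21,4,1,2,2,42] for √459; ℓ=10 ⇒ convergent index 9
k=0  a_k=21  p_k/q_k = 21/1
…
k=2  a_k=2  p_k/q_k = 107/5
k=3  a_k=1  p_k/q_k = 150/7
…
k=7  a_k=1  p_k/q_k = 75692/3533
k=8  a_k=2  p_k/q_k = 212079/9899
k=9  a_k=2  p_k/q_k = 499850/23331
fundamental: x₁=499850, y₁=23331  (since 249850022500 − 459·544335561 = 1)
(499850+23331√459)^2 = 499700044999 + 23324000700√459
(499850+23331√459)^3 = 499550134985000450 + 23317003499766669√459
(499850+23331√459)^4 = 499400269944005249820001 + 23310008398693414998600√459
(499850+23331√459)^5 = 499250449862522498110069999250 + 23303015396150489970600653331√459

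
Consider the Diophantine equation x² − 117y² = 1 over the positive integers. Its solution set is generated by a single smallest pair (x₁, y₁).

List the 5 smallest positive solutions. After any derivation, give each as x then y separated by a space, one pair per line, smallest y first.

649 60
842401 77880
1093435849 101088180
1419278889601 131212379760
1842222905266249 170313567840300

√117 = [10; 1,4,2,4,1,20, …], period ℓ=6 (even) → k=5
k=0  a_k=10  p_k/q_k = 10/1
…
k=3  a_k=2  p_k/q_k = 119/11
k=4  a_k=4  p_k/q_k = 530/49
k=5  a_k=1  p_k/q_k = 649/60
→ (649, 60).  Check: 649²=421201, 117·60²=421200, difference 1.
k=2:  x_2 = 649·649+117·60·60 = 842401,  y_2 = 649·60+60·649 = 77880
k=3:  x_3 = 649·842401+117·60·77880 = 1093435849,  y_3 = 649·77880+60·842401 = 101088180
k=4:  x_4 = 649·1093435849+117·60·101088180 = 1419278889601,  y_4 = 649·101088180+60·1093435849 = 131212379760
k=5:  x_5 = 649·1419278889601+117·60·131212379760 = 1842222905266249,  y_5 = 649·131212379760+60·1419278889601 = 170313567840300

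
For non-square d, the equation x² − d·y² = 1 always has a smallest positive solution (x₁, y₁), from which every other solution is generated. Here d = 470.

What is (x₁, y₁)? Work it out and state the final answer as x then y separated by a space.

√470 = [21; 1,2,8,2,1,42, …], period ℓ=6 (even) → k=5
step 0: (21, 1)  from 21·(1,0) + (0,1)
step 1: (22, 1)  from 1·(21,1) + (1,0)
step 2: (65, 3)  from 2·(22,1) + (21,1)
step 3: (542, 25)  from 8·(65,3) + (22,1)
step 4: (1149, 53)  from 2·(542,25) + (65,3)
step 5: (1691, 78)  from 1·(1149,53) + (542,25)
(x₁, y₁) = (1691, 78);  1691² − 470·78² = 1 ✓

1691 78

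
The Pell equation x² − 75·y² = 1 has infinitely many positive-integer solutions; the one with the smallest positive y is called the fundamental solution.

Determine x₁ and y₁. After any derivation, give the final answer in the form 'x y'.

[8; 1,1,1,16] for √75; ℓ=4 ⇒ convergent index 3
i=0: a=8 ⇒ p=8, q=1
i=1: a=1 ⇒ p=9, q=1
i=2: a=1 ⇒ p=17, q=2
i=3: a=1 ⇒ p=26, q=3
fundamental: x₁=26, y₁=3  (since 676 − 75·9 = 1)

26 3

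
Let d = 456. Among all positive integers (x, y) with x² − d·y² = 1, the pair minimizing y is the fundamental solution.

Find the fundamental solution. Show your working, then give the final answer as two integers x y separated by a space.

d=456: √d = [21; 2,1,4,1,2,42] (ℓ=6, even), read p_5/q_5
step 0: (21, 1)  from 21·(1,0) + (0,1)
…
step 3: (299, 14)  from 4·(64,3) + (43,2)
step 4: (363, 17)  from 1·(299,14) + (64,3)
step 5: (1025, 48)  from 2·(363,17) + (299,14)
→ (1025, 48).  Check: 1025²=1050625, 456·48²=1050624, difference 1.

1025 48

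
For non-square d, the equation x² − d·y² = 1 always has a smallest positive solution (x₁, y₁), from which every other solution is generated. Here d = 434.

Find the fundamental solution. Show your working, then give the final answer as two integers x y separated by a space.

√434 → a₀=20, period (1,4,1,40); ℓ=4 even so k=3
i=0: a=20 ⇒ p=20, q=1
…
i=2: a=4 ⇒ p=104, q=5
i=3: a=1 ⇒ p=125, q=6
→ (125, 6).  Check: 125²=15625, 434·6²=15624, difference 1.

125 6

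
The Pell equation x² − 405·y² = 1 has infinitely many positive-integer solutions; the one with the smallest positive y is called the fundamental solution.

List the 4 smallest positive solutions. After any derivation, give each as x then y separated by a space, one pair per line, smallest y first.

√405 → a₀=20, period (8,40); ℓ=2 even so k=1
a_0=20:  p_0=20·1+0=20,  q_0=20·0+1=1
a_1=8:  p_1=8·20+1=161,  q_1=8·1+0=8
→ (161, 8).  Check: 161²=25921, 405·8²=25920, difference 1.
(x_2, y_2) = (161·161 + 405·8·8, 161·8 + 8·161) = (51841, 2576)
(x_3, y_3) = (161·51841 + 405·8·2576, 161·2576 + 8·51841) = (16692641, 829464)
(x_4, y_4) = (161·16692641 + 405·8·829464, 161·829464 + 8·16692641) = (5374978561, 267084832)

161 8
51841 2576
16692641 829464
5374978561 267084832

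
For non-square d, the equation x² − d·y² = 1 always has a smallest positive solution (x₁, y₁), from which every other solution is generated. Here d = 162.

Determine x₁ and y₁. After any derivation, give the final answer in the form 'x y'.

[12; 1,2,1,2,12,2,1,2,1,24] for √162; ℓ=10 ⇒ convergent index 9
i=0: a=12 ⇒ p=12, q=1
…
i=5: a=12 ⇒ p=1731, q=136
…
i=8: a=2 ⇒ p=14268, q=1121
i=9: a=1 ⇒ p=19601, q=1540
fundamental: x₁=19601, y₁=1540  (since 384199201 − 162·2371600 = 1)

19601 1540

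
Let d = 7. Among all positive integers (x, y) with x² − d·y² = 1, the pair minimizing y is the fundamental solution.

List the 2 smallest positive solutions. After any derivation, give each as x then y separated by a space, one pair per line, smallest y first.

8 3
127 48

d=7: √d = [2; 1,1,1,4] (ℓ=4, even), read p_3/q_3
k=0  a_k=2  p_k/q_k = 2/1
k=1  a_k=1  p_k/q_k = 3/1
k=2  a_k=1  p_k/q_k = 5/2
k=3  a_k=1  p_k/q_k = 8/3
→ (8, 3).  Check: 8²=64, 7·3²=63, difference 1.
k=2:  x_2 = 8·8+7·3·3 = 127,  y_2 = 8·3+3·8 = 48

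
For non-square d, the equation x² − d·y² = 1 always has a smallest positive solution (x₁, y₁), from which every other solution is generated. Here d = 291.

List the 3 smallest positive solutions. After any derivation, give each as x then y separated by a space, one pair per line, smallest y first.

[17; 17,34] for √291; ℓ=2 ⇒ convergent index 1
i=0: a=17 ⇒ p=17, q=1
i=1: a=17 ⇒ p=290, q=17
(x₁, y₁) = (290, 17);  290² − 291·17² = 1 ✓
k=2:  x_2 = 290·290+291·17·17 = 168199,  y_2 = 290·17+17·290 = 9860
k=3:  x_3 = 290·168199+291·17·9860 = 97555130,  y_3 = 290·9860+17·168199 = 5718783

290 17
168199 9860
97555130 5718783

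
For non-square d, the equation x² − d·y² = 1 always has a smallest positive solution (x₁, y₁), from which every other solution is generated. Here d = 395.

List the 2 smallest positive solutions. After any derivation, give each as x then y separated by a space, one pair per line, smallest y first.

[19; 1,6,1,38] for √395; ℓ=4 ⇒ convergent index 3
step 0: (19, 1)  from 19·(1,0) + (0,1)
step 1: (20, 1)  from 1·(19,1) + (1,0)
step 2: (139, 7)  from 6·(20,1) + (19,1)
step 3: (159, 8)  from 1·(139,7) + (20,1)
→ (159, 8).  Check: 159²=25281, 395·8²=25280, difference 1.
k=2:  x_2 = 159·159+395·8·8 = 50561,  y_2 = 159·8+8·159 = 2544

159 8
50561 2544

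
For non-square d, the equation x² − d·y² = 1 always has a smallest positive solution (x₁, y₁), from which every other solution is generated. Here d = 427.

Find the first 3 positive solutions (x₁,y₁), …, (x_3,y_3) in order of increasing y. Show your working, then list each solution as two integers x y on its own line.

62 3
7687 372
953126 46125

[20; 1,1,1,40] for √427; ℓ=4 ⇒ convergent index 3
step 0: (20, 1)  from 20·(1,0) + (0,1)
…
step 2: (41, 2)  from 1·(21,1) + (20,1)
step 3: (62, 3)  from 1·(41,2) + (21,1)
fundamental: x₁=62, y₁=3  (since 3844 − 427·9 = 1)
k=2:  x_2 = 62·62+427·3·3 = 7687,  y_2 = 62·3+3·62 = 372
k=3:  x_3 = 62·7687+427·3·372 = 953126,  y_3 = 62·372+3·7687 = 46125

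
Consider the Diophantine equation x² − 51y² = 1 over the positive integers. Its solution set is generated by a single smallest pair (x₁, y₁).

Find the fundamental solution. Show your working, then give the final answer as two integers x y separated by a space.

50 7

d=51: √d = [7; 7,14] (ℓ=2, even), read p_1/q_1
a_0=7:  p_0=7·1+0=7,  q_0=7·0+1=1
a_1=7:  p_1=7·7+1=50,  q_1=7·1+0=7
→ (50, 7).  Check: 50²=2500, 51·7²=2499, difference 1.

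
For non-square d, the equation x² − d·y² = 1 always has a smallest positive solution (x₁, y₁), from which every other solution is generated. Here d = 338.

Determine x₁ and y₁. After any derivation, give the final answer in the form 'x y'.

114243 6214

√338 → a₀=18, period (2,1,1,2,36); ℓ=5 odd so k=9
a_0=18:  p_0=18·1+0=18,  q_0=18·0+1=1
a_1=2:  p_1=2·18+1=37,  q_1=2·1+0=2
…
a_3=1:  p_3=1·55+37=92,  q_3=1·3+2=5
…
a_5=36:  p_5=36·239+92=8696,  q_5=36·13+5=473
…
a_7=1:  p_7=1·17631+8696=26327,  q_7=1·959+473=1432
a_8=1:  p_8=1·26327+17631=43958,  q_8=1·1432+959=2391
a_9=2:  p_9=2·43958+26327=114243,  q_9=2·2391+1432=6214
→ (114243, 6214).  Check: 114243²=13051463049, 338·6214²=13051463048, difference 1.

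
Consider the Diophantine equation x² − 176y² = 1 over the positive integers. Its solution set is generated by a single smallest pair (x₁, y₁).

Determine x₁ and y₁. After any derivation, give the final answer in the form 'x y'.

199 15

√176 → a₀=13, period (3,1,3,26); ℓ=4 even so k=3
i=0: a=13 ⇒ p=13, q=1
i=1: a=3 ⇒ p=40, q=3
i=2: a=1 ⇒ p=53, q=4
i=3: a=3 ⇒ p=199, q=15
→ (199, 15).  Check: 199²=39601, 176·15²=39600, difference 1.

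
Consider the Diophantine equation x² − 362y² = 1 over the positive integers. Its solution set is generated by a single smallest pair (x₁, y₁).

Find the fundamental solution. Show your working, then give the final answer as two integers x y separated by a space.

723 38

[19; 38] for √362; ℓ=1 ⇒ convergent index 1
step 0: (19, 1)  from 19·(1,0) + (0,1)
step 1: (723, 38)  from 38·(19,1) + (1,0)
(x₁, y₁) = (723, 38);  723² − 362·38² = 1 ✓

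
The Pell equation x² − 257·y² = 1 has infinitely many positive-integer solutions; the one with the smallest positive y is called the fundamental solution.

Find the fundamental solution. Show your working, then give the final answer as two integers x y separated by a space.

513 32

√257 → a₀=16, period (32); ℓ=1 odd so k=1
step 0: (16, 1)  from 16·(1,0) + (0,1)
step 1: (513, 32)  from 32·(16,1) + (1,0)
→ (513, 32).  Check: 513²=263169, 257·32²=263168, difference 1.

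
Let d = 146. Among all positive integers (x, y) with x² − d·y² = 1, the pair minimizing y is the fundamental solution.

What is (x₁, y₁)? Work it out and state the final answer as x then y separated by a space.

√146 = [12; 12,24, …], period ℓ=2 (even) → k=1
a_0=12:  p_0=12·1+0=12,  q_0=12·0+1=1
a_1=12:  p_1=12·12+1=145,  q_1=12·1+0=12
(x₁, y₁) = (145, 12);  145² − 146·12² = 1 ✓

145 12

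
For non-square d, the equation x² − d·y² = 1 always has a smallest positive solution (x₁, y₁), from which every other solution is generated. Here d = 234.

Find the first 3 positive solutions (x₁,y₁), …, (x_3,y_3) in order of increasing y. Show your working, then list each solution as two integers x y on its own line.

[15; 3,2,1,2,1,2,3,30] for √234; ℓ=8 ⇒ convergent index 7
i=0: a=15 ⇒ p=15, q=1
…
i=4: a=2 ⇒ p=413, q=27
…
i=6: a=2 ⇒ p=1545, q=101
i=7: a=3 ⇒ p=5201, q=340
fundamental: x₁=5201, y₁=340  (since 27050401 − 234·115600 = 1)
(x_2, y_2) = (5201·5201 + 234·340·340, 5201·340 + 340·5201) = (54100801, 3536680)
(x_3, y_3) = (5201·54100801 + 234·340·3536680, 5201·3536680 + 340·54100801) = (562756526801, 36788545020)

5201 340
54100801 3536680
562756526801 36788545020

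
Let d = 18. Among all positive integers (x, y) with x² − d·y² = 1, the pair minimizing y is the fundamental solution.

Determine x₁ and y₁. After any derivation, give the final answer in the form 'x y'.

√18 → a₀=4, period (4,8); ℓ=2 even so k=1
i=0: a=4 ⇒ p=4, q=1
i=1: a=4 ⇒ p=17, q=4
→ (17, 4).  Check: 17²=289, 18·4²=288, difference 1.

17 4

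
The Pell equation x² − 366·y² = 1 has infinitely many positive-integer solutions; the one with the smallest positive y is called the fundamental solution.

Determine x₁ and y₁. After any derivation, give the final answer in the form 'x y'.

907925 47458

√366 → a₀=19, period (7,1,1,1,2,12,2,1,1,1,7,38); ℓ=12 even so k=11
a_0=19:  p_0=19·1+0=19,  q_0=19·0+1=1
a_1=7:  p_1=7·19+1=134,  q_1=7·1+0=7
…
a_3=1:  p_3=1·153+134=287,  q_3=1·8+7=15
a_4=1:  p_4=1·287+153=440,  q_4=1·15+8=23
a_5=2:  p_5=2·440+287=1167,  q_5=2·23+15=61
a_6=12:  p_6=12·1167+440=14444,  q_6=12·61+23=755
a_7=2:  p_7=2·14444+1167=30055,  q_7=2·755+61=1571
a_8=1:  p_8=1·30055+14444=44499,  q_8=1·1571+755=2326
a_9=1:  p_9=1·44499+30055=74554,  q_9=1·2326+1571=3897
a_10=1:  p_10=1·74554+44499=119053,  q_10=1·3897+2326=6223
a_11=7:  p_11=7·119053+74554=907925,  q_11=7·6223+3897=47458
→ (907925, 47458).  Check: 907925²=824327805625, 366·47458²=824327805624, difference 1.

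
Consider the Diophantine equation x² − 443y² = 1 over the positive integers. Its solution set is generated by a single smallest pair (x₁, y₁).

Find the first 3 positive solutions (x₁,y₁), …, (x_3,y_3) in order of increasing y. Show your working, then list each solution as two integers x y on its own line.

442 21
390727 18564
345402226 16410555

d=443: √d = [21; 21,42] (ℓ=2, even), read p_1/q_1
step 0: (21, 1)  from 21·(1,0) + (0,1)
step 1: (442, 21)  from 21·(21,1) + (1,0)
(x₁, y₁) = (442, 21);  442² − 443·21² = 1 ✓
k=2:  x_2 = 442·442+443·21·21 = 390727,  y_2 = 442·21+21·442 = 18564
k=3:  x_3 = 442·390727+443·21·18564 = 345402226,  y_3 = 442·18564+21·390727 = 16410555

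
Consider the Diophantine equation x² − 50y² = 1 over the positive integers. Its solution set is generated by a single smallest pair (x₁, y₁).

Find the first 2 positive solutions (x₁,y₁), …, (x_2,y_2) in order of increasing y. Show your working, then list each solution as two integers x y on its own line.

99 14
19601 2772

d=50: √d = [7; 14] (ℓ=1, odd), read p_1/q_1
a_0=7:  p_0=7·1+0=7,  q_0=7·0+1=1
a_1=14:  p_1=14·7+1=99,  q_1=14·1+0=14
→ (99, 14).  Check: 99²=9801, 50·14²=9800, difference 1.
(x_2, y_2) = (99·99 + 50·14·14, 99·14 + 14·99) = (19601, 2772)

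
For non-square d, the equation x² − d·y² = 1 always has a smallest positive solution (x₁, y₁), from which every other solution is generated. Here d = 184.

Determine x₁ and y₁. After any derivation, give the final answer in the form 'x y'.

d=184: √d = [13; 1,1,3,2,1,2,1,2,3,1,1,26] (ℓ=12, even), read p_11/q_11
i=0: a=13 ⇒ p=13, q=1
…
i=3: a=3 ⇒ p=95, q=7
i=4: a=2 ⇒ p=217, q=16
…
i=7: a=1 ⇒ p=1153, q=85
…
i=9: a=3 ⇒ p=10594, q=781
i=10: a=1 ⇒ p=13741, q=1013
i=11: a=1 ⇒ p=24335, q=1794
→ (24335, 1794).  Check: 24335²=592192225, 184·1794²=592192224, difference 1.

24335 1794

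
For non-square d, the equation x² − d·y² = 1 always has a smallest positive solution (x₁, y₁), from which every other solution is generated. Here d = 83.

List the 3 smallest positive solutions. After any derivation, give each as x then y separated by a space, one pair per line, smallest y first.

82 9
13447 1476
2205226 242055

√83 → a₀=9, period (9,18); ℓ=2 even so k=1
i=0: a=9 ⇒ p=9, q=1
i=1: a=9 ⇒ p=82, q=9
→ (82, 9).  Check: 82²=6724, 83·9²=6723, difference 1.
n=2: (82,9)∘(82,9) = (82·82+83·9·9, 82·9+9·82) = (13447,1476)
n=3: (13447,1476)∘(82,9) = (82·13447+83·9·1476, 82·1476+9·13447) = (2205226,242055)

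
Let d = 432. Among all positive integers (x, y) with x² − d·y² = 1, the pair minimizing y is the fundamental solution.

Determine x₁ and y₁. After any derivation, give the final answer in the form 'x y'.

1351 65

√432 → a₀=20, period (1,3,1,1,1,3,1,40); ℓ=8 even so k=7
i=0: a=20 ⇒ p=20, q=1
…
i=5: a=1 ⇒ p=291, q=14
i=6: a=3 ⇒ p=1060, q=51
i=7: a=1 ⇒ p=1351, q=65
fundamental: x₁=1351, y₁=65  (since 1825201 − 432·4225 = 1)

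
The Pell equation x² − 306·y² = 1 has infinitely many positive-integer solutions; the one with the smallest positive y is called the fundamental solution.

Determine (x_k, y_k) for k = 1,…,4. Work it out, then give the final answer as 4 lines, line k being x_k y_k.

35 2
2449 140
171395 9798
11995201 685720

[17; 2,34] for √306; ℓ=2 ⇒ convergent index 1
a_0=17:  p_0=17·1+0=17,  q_0=17·0+1=1
a_1=2:  p_1=2·17+1=35,  q_1=2·1+0=2
fundamental: x₁=35, y₁=2  (since 1225 − 306·4 = 1)
(35+2√306)^2 = 2449 + 140√306
(35+2√306)^3 = 171395 + 9798√306
(35+2√306)^4 = 11995201 + 685720√306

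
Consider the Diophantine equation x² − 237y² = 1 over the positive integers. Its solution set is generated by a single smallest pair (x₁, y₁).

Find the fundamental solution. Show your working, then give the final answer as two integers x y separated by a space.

[15; 2,1,1,7,10,7,1,1,2,30] for √237; ℓ=10 ⇒ convergent index 9
k=0  a_k=15  p_k/q_k = 15/1
k=1  a_k=2  p_k/q_k = 31/2
k=2  a_k=1  p_k/q_k = 46/3
k=3  a_k=1  p_k/q_k = 77/5
…
k=5  a_k=10  p_k/q_k = 5927/385
k=6  a_k=7  p_k/q_k = 42074/2733
…
k=8  a_k=1  p_k/q_k = 90075/5851
k=9  a_k=2  p_k/q_k = 228151/14820
fundamental: x₁=228151, y₁=14820  (since 52052878801 − 237·219632400 = 1)

228151 14820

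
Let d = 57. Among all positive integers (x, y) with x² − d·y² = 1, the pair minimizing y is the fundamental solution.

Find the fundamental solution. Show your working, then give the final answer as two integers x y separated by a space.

151 20

[7; 1,1,4,1,1,14] for √57; ℓ=6 ⇒ convergent index 5
step 0: (7, 1)  from 7·(1,0) + (0,1)
step 1: (8, 1)  from 1·(7,1) + (1,0)
…
step 3: (68, 9)  from 4·(15,2) + (8,1)
step 4: (83, 11)  from 1·(68,9) + (15,2)
step 5: (151, 20)  from 1·(83,11) + (68,9)
(x₁, y₁) = (151, 20);  151² − 57·20² = 1 ✓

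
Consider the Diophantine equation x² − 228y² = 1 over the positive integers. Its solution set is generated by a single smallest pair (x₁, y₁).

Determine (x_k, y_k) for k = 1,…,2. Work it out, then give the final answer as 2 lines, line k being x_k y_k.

[15; 10,30] for √228; ℓ=2 ⇒ convergent index 1
k=0  a_k=15  p_k/q_k = 15/1
k=1  a_k=10  p_k/q_k = 151/10
(x₁, y₁) = (151, 10);  151² − 228·10² = 1 ✓
n=2: (151,10)∘(151,10) = (151·151+228·10·10, 151·10+10·151) = (45601,3020)

151 10
45601 3020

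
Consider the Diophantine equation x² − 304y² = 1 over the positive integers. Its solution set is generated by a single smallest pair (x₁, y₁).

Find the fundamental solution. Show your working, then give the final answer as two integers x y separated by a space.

57799 3315

√304 → a₀=17, period (2,3,2,1,1,1,1,1,2,3,2,34); ℓ=12 even so k=11
k=0  a_k=17  p_k/q_k = 17/1
k=1  a_k=2  p_k/q_k = 35/2
k=2  a_k=3  p_k/q_k = 122/7
…
k=4  a_k=1  p_k/q_k = 401/23
k=5  a_k=1  p_k/q_k = 680/39
k=6  a_k=1  p_k/q_k = 1081/62
k=7  a_k=1  p_k/q_k = 1761/101
…
k=10  a_k=3  p_k/q_k = 25177/1444
k=11  a_k=2  p_k/q_k = 57799/3315
fundamental: x₁=57799, y₁=3315  (since 3340724401 − 304·10989225 = 1)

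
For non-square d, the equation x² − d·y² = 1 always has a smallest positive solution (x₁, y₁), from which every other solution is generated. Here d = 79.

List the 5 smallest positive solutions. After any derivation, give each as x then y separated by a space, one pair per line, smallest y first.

√79 = [8; 1,7,1,16, …], period ℓ=4 (even) → k=3
a_0=8:  p_0=8·1+0=8,  q_0=8·0+1=1
…
a_2=7:  p_2=7·9+8=71,  q_2=7·1+1=8
a_3=1:  p_3=1·71+9=80,  q_3=1·8+1=9
(x₁, y₁) = (80, 9);  80² − 79·9² = 1 ✓
(80+9√79)^2 = 12799 + 1440√79
(80+9√79)^3 = 2047760 + 230391√79
(80+9√79)^4 = 327628801 + 36861120√79
(80+9√79)^5 = 52418560400 + 5897548809√79

80 9
12799 1440
2047760 230391
327628801 36861120
52418560400 5897548809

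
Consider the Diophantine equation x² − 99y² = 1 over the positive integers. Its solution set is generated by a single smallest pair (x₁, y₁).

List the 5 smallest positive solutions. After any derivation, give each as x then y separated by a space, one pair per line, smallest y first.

√99 = [9; 1,18, …], period ℓ=2 (even) → k=1
step 0: (9, 1)  from 9·(1,0) + (0,1)
step 1: (10, 1)  from 1·(9,1) + (1,0)
→ (10, 1).  Check: 10²=100, 99·1²=99, difference 1.
k=2:  x_2 = 10·10+99·1·1 = 199,  y_2 = 10·1+1·10 = 20
k=3:  x_3 = 10·199+99·1·20 = 3970,  y_3 = 10·20+1·199 = 399
k=4:  x_4 = 10·3970+99·1·399 = 79201,  y_4 = 10·399+1·3970 = 7960
k=5:  x_5 = 10·79201+99·1·7960 = 1580050,  y_5 = 10·7960+1·79201 = 158801

10 1
199 20
3970 399
79201 7960
1580050 158801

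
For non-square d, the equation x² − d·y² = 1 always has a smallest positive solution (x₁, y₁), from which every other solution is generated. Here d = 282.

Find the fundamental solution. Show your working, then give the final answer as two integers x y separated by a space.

2351 140

[16; 1,3,1,4,1,3,1,32] for √282; ℓ=8 ⇒ convergent index 7
i=0: a=16 ⇒ p=16, q=1
…
i=3: a=1 ⇒ p=84, q=5
…
i=6: a=3 ⇒ p=1864, q=111
i=7: a=1 ⇒ p=2351, q=140
→ (2351, 140).  Check: 2351²=5527201, 282·140²=5527200, difference 1.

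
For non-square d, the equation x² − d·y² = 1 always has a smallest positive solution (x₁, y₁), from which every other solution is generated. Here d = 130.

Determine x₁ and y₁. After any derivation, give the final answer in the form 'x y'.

√130 = [11; 2,2,22, …], period ℓ=3 (odd) → k=5
i=0: a=11 ⇒ p=11, q=1
…
i=2: a=2 ⇒ p=57, q=5
…
i=4: a=2 ⇒ p=2611, q=229
i=5: a=2 ⇒ p=6499, q=570
(x₁, y₁) = (6499, 570);  6499² − 130·570² = 1 ✓

6499 570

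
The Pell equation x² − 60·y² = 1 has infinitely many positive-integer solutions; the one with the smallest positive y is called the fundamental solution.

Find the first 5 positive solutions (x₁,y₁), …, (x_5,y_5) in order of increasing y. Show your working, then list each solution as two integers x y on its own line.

31 4
1921 248
119071 15372
7380481 952816
457470751 59059220

√60 = [7; 1,2,1,14, …], period ℓ=4 (even) → k=3
k=0  a_k=7  p_k/q_k = 7/1
k=1  a_k=1  p_k/q_k = 8/1
k=2  a_k=2  p_k/q_k = 23/3
k=3  a_k=1  p_k/q_k = 31/4
fundamental: x₁=31, y₁=4  (since 961 − 60·16 = 1)
(x_2, y_2) = (31·31 + 60·4·4, 31·4 + 4·31) = (1921, 248)
(x_3, y_3) = (31·1921 + 60·4·248, 31·248 + 4·1921) = (119071, 15372)
(x_4, y_4) = (31·119071 + 60·4·15372, 31·15372 + 4·119071) = (7380481, 952816)
(x_5, y_5) = (31·7380481 + 60·4·952816, 31·952816 + 4·7380481) = (457470751, 59059220)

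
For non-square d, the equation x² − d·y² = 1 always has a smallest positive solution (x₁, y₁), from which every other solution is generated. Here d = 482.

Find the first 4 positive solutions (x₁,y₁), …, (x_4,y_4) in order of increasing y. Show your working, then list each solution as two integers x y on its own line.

√482 = [21; 1,20,1,42, …], period ℓ=4 (even) → k=3
a_0=21:  p_0=21·1+0=21,  q_0=21·0+1=1
a_1=1:  p_1=1·21+1=22,  q_1=1·1+0=1
a_2=20:  p_2=20·22+21=461,  q_2=20·1+1=21
a_3=1:  p_3=1·461+22=483,  q_3=1·21+1=22
fundamental: x₁=483, y₁=22  (since 233289 − 482·484 = 1)
(x_2, y_2) = (483·483 + 482·22·22, 483·22 + 22·483) = (466577, 21252)
(x_3, y_3) = (483·466577 + 482·22·21252, 483·21252 + 22·466577) = (450712899, 20529410)
(x_4, y_4) = (483·450712899 + 482·22·20529410, 483·20529410 + 22·450712899) = (435388193857, 19831388808)

483 22
466577 21252
450712899 20529410
435388193857 19831388808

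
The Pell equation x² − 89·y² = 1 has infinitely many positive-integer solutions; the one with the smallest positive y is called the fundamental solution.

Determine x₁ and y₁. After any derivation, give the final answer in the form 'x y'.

d=89: √d = [9; 2,3,3,2,18] (ℓ=5, odd), read p_9/q_9
i=0: a=9 ⇒ p=9, q=1
i=1: a=2 ⇒ p=19, q=2
i=2: a=3 ⇒ p=66, q=7
i=3: a=3 ⇒ p=217, q=23
i=4: a=2 ⇒ p=500, q=53
i=5: a=18 ⇒ p=9217, q=977
…
i=8: a=3 ⇒ p=216991, q=23001
i=9: a=2 ⇒ p=500001, q=53000
fundamental: x₁=500001, y₁=53000  (since 250001000001 − 89·2809000000 = 1)

500001 53000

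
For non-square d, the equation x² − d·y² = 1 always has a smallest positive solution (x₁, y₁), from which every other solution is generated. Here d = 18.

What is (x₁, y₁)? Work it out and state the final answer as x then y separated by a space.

17 4

√18 = [4; 4,8, …], period ℓ=2 (even) → k=1
k=0  a_k=4  p_k/q_k = 4/1
k=1  a_k=4  p_k/q_k = 17/4
fundamental: x₁=17, y₁=4  (since 289 − 18·16 = 1)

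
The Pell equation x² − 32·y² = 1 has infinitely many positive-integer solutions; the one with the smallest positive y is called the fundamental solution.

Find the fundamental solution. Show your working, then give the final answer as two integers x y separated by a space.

√32 → a₀=5, period (1,1,1,10); ℓ=4 even so k=3
a_0=5:  p_0=5·1+0=5,  q_0=5·0+1=1
…
a_2=1:  p_2=1·6+5=11,  q_2=1·1+1=2
a_3=1:  p_3=1·11+6=17,  q_3=1·2+1=3
(x₁, y₁) = (17, 3);  17² − 32·3² = 1 ✓

17 3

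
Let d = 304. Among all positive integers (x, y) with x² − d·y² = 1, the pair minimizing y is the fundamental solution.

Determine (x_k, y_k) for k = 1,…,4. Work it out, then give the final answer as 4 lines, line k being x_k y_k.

57799 3315
6681448801 383207370
772362118440199 44298005553945
89283516160768675201 5120760845641726740

√304 = [17; 2,3,2,1,1,1,1,1,2,3,2,34, …], period ℓ=12 (even) → k=11
a_0=17:  p_0=17·1+0=17,  q_0=17·0+1=1
a_1=2:  p_1=2·17+1=35,  q_1=2·1+0=2
a_2=3:  p_2=3·35+17=122,  q_2=3·2+1=7
a_3=2:  p_3=2·122+35=279,  q_3=2·7+2=16
a_4=1:  p_4=1·279+122=401,  q_4=1·16+7=23
…
a_6=1:  p_6=1·680+401=1081,  q_6=1·39+23=62
…
a_9=2:  p_9=2·2842+1761=7445,  q_9=2·163+101=427
a_10=3:  p_10=3·7445+2842=25177,  q_10=3·427+163=1444
a_11=2:  p_11=2·25177+7445=57799,  q_11=2·1444+427=3315
fundamental: x₁=57799, y₁=3315  (since 3340724401 − 304·10989225 = 1)
(57799+3315√304)^2 = 6681448801 + 383207370√304
(57799+3315√304)^3 = 772362118440199 + 44298005553945√304
(57799+3315√304)^4 = 89283516160768675201 + 5120760845641726740√304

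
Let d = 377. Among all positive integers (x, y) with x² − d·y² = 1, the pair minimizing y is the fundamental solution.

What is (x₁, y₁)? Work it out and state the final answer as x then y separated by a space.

233 12

√377 → a₀=19, period (2,2,2,38); ℓ=4 even so k=3
a_0=19:  p_0=19·1+0=19,  q_0=19·0+1=1
a_1=2:  p_1=2·19+1=39,  q_1=2·1+0=2
a_2=2:  p_2=2·39+19=97,  q_2=2·2+1=5
a_3=2:  p_3=2·97+39=233,  q_3=2·5+2=12
(x₁, y₁) = (233, 12);  233² − 377·12² = 1 ✓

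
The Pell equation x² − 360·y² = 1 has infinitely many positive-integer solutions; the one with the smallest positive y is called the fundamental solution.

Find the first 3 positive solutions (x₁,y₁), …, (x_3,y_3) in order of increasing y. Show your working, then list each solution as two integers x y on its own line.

19 1
721 38
27379 1443

d=360: √d = [18; 1,36] (ℓ=2, even), read p_1/q_1
k=0  a_k=18  p_k/q_k = 18/1
k=1  a_k=1  p_k/q_k = 19/1
→ (19, 1).  Check: 19²=361, 360·1²=360, difference 1.
(19+1√360)^2 = 721 + 38√360
(19+1√360)^3 = 27379 + 1443√360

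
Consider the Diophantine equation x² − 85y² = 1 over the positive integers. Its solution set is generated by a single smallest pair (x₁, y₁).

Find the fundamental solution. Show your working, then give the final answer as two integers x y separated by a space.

285769 30996

[9; 4,1,1,4,18] for √85; ℓ=5 ⇒ convergent index 9
k=0  a_k=9  p_k/q_k = 9/1
…
k=2  a_k=1  p_k/q_k = 46/5
…
k=4  a_k=4  p_k/q_k = 378/41
k=5  a_k=18  p_k/q_k = 6887/747
…
k=7  a_k=1  p_k/q_k = 34813/3776
k=8  a_k=1  p_k/q_k = 62739/6805
k=9  a_k=4  p_k/q_k = 285769/30996
fundamental: x₁=285769, y₁=30996  (since 81663921361 − 85·960752016 = 1)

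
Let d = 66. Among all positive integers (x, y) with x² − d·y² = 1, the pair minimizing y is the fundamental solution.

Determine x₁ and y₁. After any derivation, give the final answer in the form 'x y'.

√66 → a₀=8, period (8,16); ℓ=2 even so k=1
i=0: a=8 ⇒ p=8, q=1
i=1: a=8 ⇒ p=65, q=8
→ (65, 8).  Check: 65²=4225, 66·8²=4224, difference 1.

65 8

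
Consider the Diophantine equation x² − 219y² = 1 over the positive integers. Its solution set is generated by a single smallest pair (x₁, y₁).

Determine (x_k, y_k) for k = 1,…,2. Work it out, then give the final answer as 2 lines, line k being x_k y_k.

d=219: √d = [14; 1,3,1,28] (ℓ=4, even), read p_3/q_3
step 0: (14, 1)  from 14·(1,0) + (0,1)
…
step 2: (59, 4)  from 3·(15,1) + (14,1)
step 3: (74, 5)  from 1·(59,4) + (15,1)
→ (74, 5).  Check: 74²=5476, 219·5²=5475, difference 1.
n=2: (74,5)∘(74,5) = (74·74+219·5·5, 74·5+5·74) = (10951,740)

74 5
10951 740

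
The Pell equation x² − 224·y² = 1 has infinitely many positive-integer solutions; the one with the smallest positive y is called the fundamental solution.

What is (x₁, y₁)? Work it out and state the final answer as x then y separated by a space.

[14; 1,28] for √224; ℓ=2 ⇒ convergent index 1
a_0=14:  p_0=14·1+0=14,  q_0=14·0+1=1
a_1=1:  p_1=1·14+1=15,  q_1=1·1+0=1
fundamental: x₁=15, y₁=1  (since 225 − 224·1 = 1)

15 1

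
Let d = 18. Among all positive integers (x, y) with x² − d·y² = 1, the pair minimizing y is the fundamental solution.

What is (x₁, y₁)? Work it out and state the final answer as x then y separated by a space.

[4; 4,8] for √18; ℓ=2 ⇒ convergent index 1
a_0=4:  p_0=4·1+0=4,  q_0=4·0+1=1
a_1=4:  p_1=4·4+1=17,  q_1=4·1+0=4
(x₁, y₁) = (17, 4);  17² − 18·4² = 1 ✓

17 4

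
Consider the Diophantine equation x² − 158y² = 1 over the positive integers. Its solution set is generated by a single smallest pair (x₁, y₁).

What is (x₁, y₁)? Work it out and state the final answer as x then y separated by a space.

7743 616

√158 → a₀=12, period (1,1,3,12,3,1,1,24); ℓ=8 even so k=7
step 0: (12, 1)  from 12·(1,0) + (0,1)
…
step 3: (88, 7)  from 3·(25,2) + (13,1)
…
step 6: (4412, 351)  from 1·(3331,265) + (1081,86)
step 7: (7743, 616)  from 1·(4412,351) + (3331,265)
(x₁, y₁) = (7743, 616);  7743² − 158·616² = 1 ✓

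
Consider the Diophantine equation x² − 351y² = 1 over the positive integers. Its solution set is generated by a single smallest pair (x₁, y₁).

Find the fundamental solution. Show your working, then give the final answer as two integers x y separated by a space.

62425 3332

[18; 1,2,1,3,2,2,2,3,1,2,1,36] for √351; ℓ=12 ⇒ convergent index 11
step 0: (18, 1)  from 18·(1,0) + (0,1)
…
step 5: (637, 34)  from 2·(281,15) + (75,4)
…
step 7: (3747, 200)  from 2·(1555,83) + (637,34)
step 8: (12796, 683)  from 3·(3747,200) + (1555,83)
step 9: (16543, 883)  from 1·(12796,683) + (3747,200)
step 10: (45882, 2449)  from 2·(16543,883) + (12796,683)
step 11: (62425, 3332)  from 1·(45882,2449) + (16543,883)
→ (62425, 3332).  Check: 62425²=3896880625, 351·3332²=3896880624, difference 1.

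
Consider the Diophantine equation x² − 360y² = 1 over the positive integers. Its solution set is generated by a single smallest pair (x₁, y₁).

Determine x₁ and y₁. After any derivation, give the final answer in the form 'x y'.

d=360: √d = [18; 1,36] (ℓ=2, even), read p_1/q_1
i=0: a=18 ⇒ p=18, q=1
i=1: a=1 ⇒ p=19, q=1
(x₁, y₁) = (19, 1);  19² − 360·1² = 1 ✓

19 1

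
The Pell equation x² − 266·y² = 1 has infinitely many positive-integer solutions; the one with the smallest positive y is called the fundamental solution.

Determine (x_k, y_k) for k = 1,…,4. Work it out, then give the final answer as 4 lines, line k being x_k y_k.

√266 → a₀=16, period (3,4,3,32); ℓ=4 even so k=3
k=0  a_k=16  p_k/q_k = 16/1
k=1  a_k=3  p_k/q_k = 49/3
k=2  a_k=4  p_k/q_k = 212/13
k=3  a_k=3  p_k/q_k = 685/42
(x₁, y₁) = (685, 42);  685² − 266·42² = 1 ✓
n=2: (685,42)∘(685,42) = (685·685+266·42·42, 685·42+42·685) = (938449,57540)
n=3: (938449,57540)∘(685,42) = (685·938449+266·42·57540, 685·57540+42·938449) = (1285674445,78829758)
n=4: (1285674445,78829758)∘(685,42) = (685·1285674445+266·42·78829758, 685·78829758+42·1285674445) = (1761373051201,107996710920)

685 42
938449 57540
1285674445 78829758
1761373051201 107996710920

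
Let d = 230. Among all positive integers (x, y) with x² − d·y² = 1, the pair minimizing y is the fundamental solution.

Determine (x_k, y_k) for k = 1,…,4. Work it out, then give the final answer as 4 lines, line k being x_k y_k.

√230 → a₀=15, period (6,30); ℓ=2 even so k=1
step 0: (15, 1)  from 15·(1,0) + (0,1)
step 1: (91, 6)  from 6·(15,1) + (1,0)
fundamental: x₁=91, y₁=6  (since 8281 − 230·36 = 1)
(91+6√230)^2 = 16561 + 1092√230
(91+6√230)^3 = 3014011 + 198738√230
(91+6√230)^4 = 548533441 + 36169224√230

91 6
16561 1092
3014011 198738
548533441 36169224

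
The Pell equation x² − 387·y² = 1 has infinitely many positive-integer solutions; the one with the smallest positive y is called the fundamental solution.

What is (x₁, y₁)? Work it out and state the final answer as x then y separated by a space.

√387 → a₀=19, period (1,2,19,2,1,38); ℓ=6 even so k=5
k=0  a_k=19  p_k/q_k = 19/1
k=1  a_k=1  p_k/q_k = 20/1
…
k=3  a_k=19  p_k/q_k = 1141/58
k=4  a_k=2  p_k/q_k = 2341/119
k=5  a_k=1  p_k/q_k = 3482/177
fundamental: x₁=3482, y₁=177  (since 12124324 − 387·31329 = 1)

3482 177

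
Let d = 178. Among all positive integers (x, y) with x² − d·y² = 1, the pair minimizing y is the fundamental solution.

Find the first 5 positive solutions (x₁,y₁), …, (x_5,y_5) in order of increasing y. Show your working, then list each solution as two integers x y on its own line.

√178 → a₀=13, period (2,1,12,1,2,26); ℓ=6 even so k=5
step 0: (13, 1)  from 13·(1,0) + (0,1)
step 1: (27, 2)  from 2·(13,1) + (1,0)
step 2: (40, 3)  from 1·(27,2) + (13,1)
…
step 4: (547, 41)  from 1·(507,38) + (40,3)
step 5: (1601, 120)  from 2·(547,41) + (507,38)
(x₁, y₁) = (1601, 120);  1601² − 178·120² = 1 ✓
k=2:  x_2 = 1601·1601+178·120·120 = 5126401,  y_2 = 1601·120+120·1601 = 384240
k=3:  x_3 = 1601·5126401+178·120·384240 = 16414734401,  y_3 = 1601·384240+120·5126401 = 1230336360
k=4:  x_4 = 1601·16414734401+178·120·1230336360 = 52559974425601,  y_4 = 1601·1230336360+120·16414734401 = 3939536640480
k=5:  x_5 = 1601·52559974425601+178·120·3939536640480 = 168297021696040001,  y_5 = 1601·3939536640480+120·52559974425601 = 12614395092480600

1601 120
5126401 384240
16414734401 1230336360
52559974425601 3939536640480
168297021696040001 12614395092480600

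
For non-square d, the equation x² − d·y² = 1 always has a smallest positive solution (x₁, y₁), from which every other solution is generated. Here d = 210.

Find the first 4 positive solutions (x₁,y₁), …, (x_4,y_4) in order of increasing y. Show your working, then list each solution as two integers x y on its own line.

[14; 2,28] for √210; ℓ=2 ⇒ convergent index 1
k=0  a_k=14  p_k/q_k = 14/1
k=1  a_k=2  p_k/q_k = 29/2
(x₁, y₁) = (29, 2);  29² − 210·2² = 1 ✓
n=2: (29,2)∘(29,2) = (29·29+210·2·2, 29·2+2·29) = (1681,116)
n=3: (1681,116)∘(29,2) = (29·1681+210·2·116, 29·116+2·1681) = (97469,6726)
n=4: (97469,6726)∘(29,2) = (29·97469+210·2·6726, 29·6726+2·97469) = (5651521,389992)

29 2
1681 116
97469 6726
5651521 389992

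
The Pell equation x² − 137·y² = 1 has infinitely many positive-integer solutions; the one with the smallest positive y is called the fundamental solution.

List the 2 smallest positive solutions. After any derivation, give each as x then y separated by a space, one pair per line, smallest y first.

6083073 519712
74007554246657 6322892069952

[11; 1,2,2,1,1,2,2,1,22] for √137; ℓ=9 ⇒ convergent index 17
a_0=11:  p_0=11·1+0=11,  q_0=11·0+1=1
a_1=1:  p_1=1·11+1=12,  q_1=1·1+0=1
a_2=2:  p_2=2·12+11=35,  q_2=2·1+1=3
a_3=2:  p_3=2·35+12=82,  q_3=2·3+1=7
a_4=1:  p_4=1·82+35=117,  q_4=1·7+3=10
…
a_7=2:  p_7=2·515+199=1229,  q_7=2·44+17=105
a_8=1:  p_8=1·1229+515=1744,  q_8=1·105+44=149
…
a_10=1:  p_10=1·39597+1744=41341,  q_10=1·3383+149=3532
a_11=2:  p_11=2·41341+39597=122279,  q_11=2·3532+3383=10447
…
a_13=1:  p_13=1·285899+122279=408178,  q_13=1·24426+10447=34873
a_14=1:  p_14=1·408178+285899=694077,  q_14=1·34873+24426=59299
a_15=2:  p_15=2·694077+408178=1796332,  q_15=2·59299+34873=153471
a_16=2:  p_16=2·1796332+694077=4286741,  q_16=2·153471+59299=366241
a_17=1:  p_17=1·4286741+1796332=6083073,  q_17=1·366241+153471=519712
fundamental: x₁=6083073, y₁=519712  (since 37003777123329 − 137·270100562944 = 1)
(x_2, y_2) = (6083073·6083073 + 137·519712·519712, 6083073·519712 + 519712·6083073) = (74007554246657, 6322892069952)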